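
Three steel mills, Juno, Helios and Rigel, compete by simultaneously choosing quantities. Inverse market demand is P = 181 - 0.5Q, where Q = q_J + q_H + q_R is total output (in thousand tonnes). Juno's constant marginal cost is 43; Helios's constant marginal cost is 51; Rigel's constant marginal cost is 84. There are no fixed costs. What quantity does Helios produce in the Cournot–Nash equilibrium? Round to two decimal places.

77.50

Juno's profit: π_J = (181 - 0.5Q)q_J - (43q_J). Setting ∂π_J/∂q_J = 0: 138 - q_J - (1/2)(q_H + q_R) = 0.
Helios's profit: π_H = (181 - 0.5Q)q_H - (51q_H). Setting ∂π_H/∂q_H = 0: 130 - q_H - (1/2)(q_J + q_R) = 0.
Rigel's profit: π_R = (181 - 0.5Q)q_R - (84q_R). Setting ∂π_R/∂q_R = 0: 97 - q_R - (1/2)(q_J + q_H) = 0.
Adding the 3 conditions: 365 − Q − Q = 0, i.e. Q = 365/2.
Back-substituting: q_J = (138 − 365/4)/(1/2) = 187/2, q_H = (130 − 365/4)/(1/2) = 155/2, q_R = (97 − 365/4)/(1/2) = 23/2.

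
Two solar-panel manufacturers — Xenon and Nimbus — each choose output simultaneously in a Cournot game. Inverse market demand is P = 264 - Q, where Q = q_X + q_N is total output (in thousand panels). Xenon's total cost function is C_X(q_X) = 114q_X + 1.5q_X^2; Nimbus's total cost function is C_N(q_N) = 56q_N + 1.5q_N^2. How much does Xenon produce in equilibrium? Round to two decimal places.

22.58

Xenon's profit: π_X = (264 - Q)q_X - (114q_X + (3/2)q_X²). Setting ∂π_X/∂q_X = 0: 150 - 5q_X - (q_N) = 0.
Nimbus's first-order condition: 208 - 5q_N - (q_X) = 0.
Rearranging gives the reaction functions q_X = (150 - q_N)/5 and q_N = (208 - q_X)/5.
Solving the pair: q_X = 271/12, q_N = 445/12.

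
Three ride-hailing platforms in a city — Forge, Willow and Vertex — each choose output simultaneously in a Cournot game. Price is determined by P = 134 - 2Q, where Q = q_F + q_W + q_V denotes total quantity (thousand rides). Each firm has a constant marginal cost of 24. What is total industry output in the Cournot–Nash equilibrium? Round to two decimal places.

Each firm earns π_i = (134 - 2Q)q_i - 24q_i.
Setting ∂π_i/∂q_i = 0 with rivals' quantities fixed: 110 - 4q_i - 2·Σ_{j≠i} q_j = 0.
By symmetry each firm produces the same amount; substituting Σ_{j≠i} q_j = 2q_i yields q_i = 110/8 = 55/4.
Total output Q = 55/4 + 55/4 + 55/4 = 165/4.

41.25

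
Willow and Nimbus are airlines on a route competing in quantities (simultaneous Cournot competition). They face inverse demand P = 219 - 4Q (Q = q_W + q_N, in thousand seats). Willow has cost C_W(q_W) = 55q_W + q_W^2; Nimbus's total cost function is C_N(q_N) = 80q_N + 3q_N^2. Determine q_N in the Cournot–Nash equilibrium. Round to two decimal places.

Willow's profit: π_W = (219 - 4Q)q_W - (55q_W + q_W²). Setting ∂π_W/∂q_W = 0: 164 - 10q_W - 4(q_N) = 0.
Nimbus's profit: π_N = (219 - 4Q)q_N - (80q_N + 3q_N²). Setting ∂π_N/∂q_N = 0: 139 - 14q_N - 4(q_W) = 0.
So q_W = (164 - 4q_N)/10 and q_N = (139 - 4q_W)/14.
Substituting one into the other gives q_W = 435/31 and q_N = 367/62.

5.92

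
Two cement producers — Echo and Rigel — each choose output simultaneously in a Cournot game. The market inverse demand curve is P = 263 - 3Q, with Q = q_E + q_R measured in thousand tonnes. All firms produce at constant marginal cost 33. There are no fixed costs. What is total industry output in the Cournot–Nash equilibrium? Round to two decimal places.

Each firm earns π_i = (263 - 3Q)q_i - 33q_i.
Setting ∂π_i/∂q_i = 0 with rivals' quantities fixed: 230 - 6q_i - 3q_j = 0.
With identical firms every q_j equals q_i, so q_j = q_i and 230 = 9q_i, giving q_i = 230/9.
Total output Q = 230/9 + 230/9 = 460/9.

51.11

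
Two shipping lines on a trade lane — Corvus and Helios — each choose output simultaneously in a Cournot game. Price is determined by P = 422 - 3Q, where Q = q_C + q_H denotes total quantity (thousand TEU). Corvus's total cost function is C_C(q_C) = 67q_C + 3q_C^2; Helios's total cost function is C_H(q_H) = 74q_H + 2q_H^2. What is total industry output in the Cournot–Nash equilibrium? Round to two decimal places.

50.60

Corvus's profit: π_C = (422 - 3Q)q_C - (67q_C + 3q_C²). Setting ∂π_C/∂q_C = 0: 355 - 12q_C - 3(q_H) = 0.
Helios's first-order condition: 348 - 10q_H - 3(q_C) = 0.
Best responses: q_C = (355 - 3q_H)/12, q_H = (348 - 3q_C)/10.
Solving the pair: q_C = 22.5766, q_H = 1037/37.
Total output Q = 22.5766 + 1037/37 = 50.6036.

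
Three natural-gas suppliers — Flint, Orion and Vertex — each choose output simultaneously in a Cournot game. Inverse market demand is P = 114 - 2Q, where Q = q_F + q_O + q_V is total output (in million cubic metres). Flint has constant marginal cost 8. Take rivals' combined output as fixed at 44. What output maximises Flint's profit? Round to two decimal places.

4.50

With rivals' combined output fixed at 44, Flint's profit is π_F = (114 - 2·44 - 2q_F)q_F - (8q_F) = (26 - 2q_F)q_F - (8q_F).
∂π_F/∂q_F = 18 - 4q_F = 0, so q_F = 9/2.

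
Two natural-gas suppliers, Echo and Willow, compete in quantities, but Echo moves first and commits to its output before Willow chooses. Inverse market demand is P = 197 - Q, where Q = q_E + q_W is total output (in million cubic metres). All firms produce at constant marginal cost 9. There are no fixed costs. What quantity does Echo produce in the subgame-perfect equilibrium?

Solve by backward induction. Given q_E, the follower Willow maximises π_W = (197 - q_E - q_W)q_W - 9q_W.
∂π_W/∂q_W = 188 - q_E - 2q_W = 0 gives the reaction function q_W = (188 - q_E)/2.
Echo substitutes q_W(q_E) into its own profit: π_E = q_E(197 - q_E - (188 - q_E)/2) - 9q_E = (103 - (1/2)q_E)q_E - 9q_E.
Leader FOC: 94 - q_E = 0, so q_E = 94.
Then q_W = (188 - 94)/2 = 47.

94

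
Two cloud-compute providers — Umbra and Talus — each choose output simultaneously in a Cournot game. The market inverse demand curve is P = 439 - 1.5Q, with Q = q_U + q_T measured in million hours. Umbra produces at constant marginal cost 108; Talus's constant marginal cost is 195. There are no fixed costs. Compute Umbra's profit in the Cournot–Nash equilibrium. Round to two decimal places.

12942.52

Umbra's profit: π_U = (439 - 1.5Q)q_U - (108q_U). Setting ∂π_U/∂q_U = 0: 331 - 3q_U - (3/2)(q_T) = 0.
Talus's first-order condition: 244 - 3q_T - (3/2)(q_U) = 0.
So q_U = (331 - (3/2)q_T)/3 and q_T = (244 - (3/2)q_U)/3.
Solving the pair: q_U = 836/9, q_T = 314/9.
Price P = 439 - (3/2)·(1150/9) = 742/3.
Umbra's profit: (742/3 - 108)·(836/9) = 12942.5185.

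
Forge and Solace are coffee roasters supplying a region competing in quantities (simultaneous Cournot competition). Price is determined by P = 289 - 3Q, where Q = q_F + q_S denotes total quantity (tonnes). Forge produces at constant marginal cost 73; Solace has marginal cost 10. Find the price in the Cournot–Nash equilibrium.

Forge's profit: π_F = (289 - 3Q)q_F - (73q_F). Setting ∂π_F/∂q_F = 0: 216 - 6q_F - 3(q_S) = 0.
Solace's profit: π_S = (289 - 3Q)q_S - (10q_S). Setting ∂π_S/∂q_S = 0: 279 - 6q_S - 3(q_F) = 0.
Best responses: q_F = (216 - 3q_S)/6, q_S = (279 - 3q_F)/6.
Solving the pair: q_F = 17, q_S = 38.
Total output Q = 55, so price P = 289 - 3·55 = 124.

124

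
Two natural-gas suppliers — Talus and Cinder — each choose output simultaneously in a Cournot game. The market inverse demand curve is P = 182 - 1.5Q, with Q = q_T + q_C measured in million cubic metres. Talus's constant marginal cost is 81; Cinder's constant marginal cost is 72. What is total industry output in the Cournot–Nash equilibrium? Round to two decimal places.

Talus's profit: π_T = (182 - 1.5Q)q_T - (81q_T). Setting ∂π_T/∂q_T = 0: 101 - 3q_T - (3/2)(q_C) = 0.
Cinder's profit: π_C = (182 - 1.5Q)q_C - (72q_C). Setting ∂π_C/∂q_C = 0: 110 - 3q_C - (3/2)(q_T) = 0.
Best responses: q_T = (101 - (3/2)q_C)/3, q_C = (110 - (3/2)q_T)/3.
Substituting one into the other gives q_T = 184/9 and q_C = 238/9.
Total output Q = 184/9 + 238/9 = 422/9.

46.89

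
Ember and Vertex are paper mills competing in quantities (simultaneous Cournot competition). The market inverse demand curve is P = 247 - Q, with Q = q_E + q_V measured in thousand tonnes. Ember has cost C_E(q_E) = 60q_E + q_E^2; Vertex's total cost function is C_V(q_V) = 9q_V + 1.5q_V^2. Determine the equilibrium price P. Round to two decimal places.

170.05

Ember's profit: π_E = (247 - Q)q_E - (60q_E + q_E²). Setting ∂π_E/∂q_E = 0: 187 - 4q_E - (q_V) = 0.
Vertex's profit: π_V = (247 - Q)q_V - (9q_V + (3/2)q_V²). Setting ∂π_V/∂q_V = 0: 238 - 5q_V - (q_E) = 0.
Rearranging gives the reaction functions q_E = (187 - q_V)/4 and q_V = (238 - q_E)/5.
Substituting one into the other gives q_E = 697/19 and q_V = 765/19.
Total output Q = 1462/19, so price P = 247 - 1462/19 = 170.0526.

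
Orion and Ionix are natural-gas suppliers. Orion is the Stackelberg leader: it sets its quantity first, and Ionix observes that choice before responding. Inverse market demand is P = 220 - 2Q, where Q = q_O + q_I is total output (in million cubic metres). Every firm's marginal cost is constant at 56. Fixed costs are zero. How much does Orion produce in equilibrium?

The follower Ionix best-responds to any q_O: π_I = (220 - 2Q)q_I - 56q_I.
Setting the follower's marginal profit to zero, 164 - 2q_O - 4q_I = 0, i.e. q_I = (164 - 2q_O)/4.
Orion substitutes q_I(q_O) into its own profit: π_O = q_O(220 - 2q_O - (164 - 2q_O)/2) - 56q_O = (138 - q_O)q_O - 56q_O.
Leader FOC: 82 - 2q_O = 0, so q_O = 41.
Then q_I = (164 - 2·41)/4 = 41/2.

41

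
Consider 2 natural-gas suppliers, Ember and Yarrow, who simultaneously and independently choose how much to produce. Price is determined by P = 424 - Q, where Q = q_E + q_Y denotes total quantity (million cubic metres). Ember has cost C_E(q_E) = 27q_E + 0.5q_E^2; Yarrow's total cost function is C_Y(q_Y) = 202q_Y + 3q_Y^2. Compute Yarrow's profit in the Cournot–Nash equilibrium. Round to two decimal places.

547.15

Ember's profit: π_E = (424 - Q)q_E - (27q_E + (1/2)q_E²). Setting ∂π_E/∂q_E = 0: 397 - 3q_E - (q_Y) = 0.
Yarrow's first-order condition: 222 - 8q_Y - (q_E) = 0.
Best responses: q_E = (397 - q_Y)/3, q_Y = (222 - q_E)/8.
Solving the pair: q_E = 128.4348, q_Y = 269/23.
Price P = 424 - 140.1304 = 283.8696.
Yarrow's profit: 283.8696·(269/23) - 202·(269/23) - 3(269/23)² = 547.1531.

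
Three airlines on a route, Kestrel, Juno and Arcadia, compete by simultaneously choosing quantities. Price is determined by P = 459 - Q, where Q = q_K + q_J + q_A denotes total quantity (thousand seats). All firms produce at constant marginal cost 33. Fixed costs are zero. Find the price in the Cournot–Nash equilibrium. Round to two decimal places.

139.50

A representative firm's profit is π_i = q_i(459 - Q) - 33q_i.
First-order condition (treating rivals' output as given): 426 - 2q_i - Σ_{j≠i} q_j = 0.
By symmetry each firm produces the same amount; substituting Σ_{j≠i} q_j = 2q_i yields q_i = 426/4 = 213/2.
Total output Q = 639/2, so price P = 459 - 639/2 = 279/2.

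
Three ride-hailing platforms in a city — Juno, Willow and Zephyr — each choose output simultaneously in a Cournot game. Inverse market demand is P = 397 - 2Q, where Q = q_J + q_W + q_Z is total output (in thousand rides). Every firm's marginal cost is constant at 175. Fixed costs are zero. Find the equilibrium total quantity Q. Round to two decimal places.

A representative firm's profit is π_i = q_i(397 - 2Q) - 175q_i.
First-order condition (treating rivals' output as given): 222 - 4q_i - 2·Σ_{j≠i} q_j = 0.
With identical firms every q_j equals q_i, so Σ_{j≠i} q_j = 2q_i and 222 = 8q_i, giving q_i = 111/4.
Total output Q = 111/4 + 111/4 + 111/4 = 333/4.

83.25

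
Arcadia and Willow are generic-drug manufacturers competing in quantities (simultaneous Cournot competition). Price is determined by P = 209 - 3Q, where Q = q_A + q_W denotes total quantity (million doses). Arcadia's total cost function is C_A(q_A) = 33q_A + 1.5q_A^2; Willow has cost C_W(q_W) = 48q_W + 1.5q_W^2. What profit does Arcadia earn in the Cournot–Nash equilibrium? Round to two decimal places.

Arcadia's profit: π_A = (209 - 3Q)q_A - (33q_A + (3/2)q_A²). Setting ∂π_A/∂q_A = 0: 176 - 9q_A - 3(q_W) = 0.
Willow's profit: π_W = (209 - 3Q)q_W - (48q_W + (3/2)q_W²). Setting ∂π_W/∂q_W = 0: 161 - 9q_W - 3(q_A) = 0.
Best responses: q_A = (176 - 3q_W)/9, q_W = (161 - 3q_A)/9.
Solving the pair: q_A = 367/24, q_W = 307/24.
Price P = 209 - 3·(337/12) = 499/4.
Arcadia's profit: (499/4)·(367/24) - 33·(367/24) - (3/2)(367/24)² = 1052.2578.

1052.26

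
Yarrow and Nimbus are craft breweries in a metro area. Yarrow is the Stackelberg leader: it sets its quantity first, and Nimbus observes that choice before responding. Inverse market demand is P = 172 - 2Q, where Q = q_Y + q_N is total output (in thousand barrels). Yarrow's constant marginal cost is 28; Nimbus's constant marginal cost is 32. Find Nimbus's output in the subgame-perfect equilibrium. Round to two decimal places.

16.50

The follower Nimbus best-responds to any q_Y: π_N = (172 - 2Q)q_N - 32q_N.
∂π_N/∂q_N = 140 - 2q_Y - 4q_N = 0 gives the reaction function q_N = (140 - 2q_Y)/4.
The leader anticipates this reaction. Substituting into P = 172 - 2Q gives P = 102 - q_Y, so π_Y = (102 - q_Y)q_Y - 28q_Y.
The leader's first-order condition 74 - 2q_Y = 0 yields q_Y = 37.
Then q_N = (140 - 2·37)/4 = 33/2.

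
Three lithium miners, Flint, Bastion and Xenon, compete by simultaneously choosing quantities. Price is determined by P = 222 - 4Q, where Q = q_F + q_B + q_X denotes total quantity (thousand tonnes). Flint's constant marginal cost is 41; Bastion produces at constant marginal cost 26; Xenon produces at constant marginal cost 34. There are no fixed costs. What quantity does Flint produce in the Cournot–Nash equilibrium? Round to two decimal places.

9.94

Flint's profit: π_F = (222 - 4Q)q_F - (41q_F). Setting ∂π_F/∂q_F = 0: 181 - 8q_F - 4(q_B + q_X) = 0.
Bastion's first-order condition: 196 - 8q_B - 4(q_F + q_X) = 0.
Xenon's profit: π_X = (222 - 4Q)q_X - (34q_X). Setting ∂π_X/∂q_X = 0: 188 - 8q_X - 4(q_F + q_B) = 0.
Adding the 3 conditions: 565 − 8Q − 8Q = 0, i.e. Q = 565/16.
Back-substituting: q_F = (181 − 565/4)/4 = 159/16, q_B = (196 − 565/4)/4 = 219/16, q_X = (188 − 565/4)/4 = 187/16.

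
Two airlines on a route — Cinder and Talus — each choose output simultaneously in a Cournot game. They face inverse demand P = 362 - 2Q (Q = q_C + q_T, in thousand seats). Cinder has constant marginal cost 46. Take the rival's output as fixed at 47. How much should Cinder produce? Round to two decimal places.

55.50

With the rival's output fixed at 47, Cinder's profit is π_C = (362 - 2·47 - 2q_C)q_C - (46q_C) = (268 - 2q_C)q_C - (46q_C).
∂π_C/∂q_C = 222 - 4q_C = 0, so q_C = 111/2.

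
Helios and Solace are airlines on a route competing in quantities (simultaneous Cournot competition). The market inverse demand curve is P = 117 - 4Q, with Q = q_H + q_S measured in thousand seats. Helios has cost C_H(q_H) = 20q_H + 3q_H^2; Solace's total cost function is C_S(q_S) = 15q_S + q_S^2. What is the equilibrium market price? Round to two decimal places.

Helios's profit: π_H = (117 - 4Q)q_H - (20q_H + 3q_H²). Setting ∂π_H/∂q_H = 0: 97 - 14q_H - 4(q_S) = 0.
Solace's profit: π_S = (117 - 4Q)q_S - (15q_S + q_S²). Setting ∂π_S/∂q_S = 0: 102 - 10q_S - 4(q_H) = 0.
Best responses: q_H = (97 - 4q_S)/14, q_S = (102 - 4q_H)/10.
Substituting one into the other gives q_H = 281/62 and q_S = 260/31.
Total output Q = 801/62, so price P = 117 - 4·(801/62) = 65.3226.

65.32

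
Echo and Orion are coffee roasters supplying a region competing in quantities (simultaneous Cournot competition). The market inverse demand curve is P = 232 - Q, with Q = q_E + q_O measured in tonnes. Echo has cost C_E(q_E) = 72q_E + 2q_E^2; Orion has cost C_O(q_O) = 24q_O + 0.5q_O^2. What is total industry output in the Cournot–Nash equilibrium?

Echo's profit: π_E = (232 - Q)q_E - (72q_E + 2q_E²). Setting ∂π_E/∂q_E = 0: 160 - 6q_E - (q_O) = 0.
Orion's profit: π_O = (232 - Q)q_O - (24q_O + (1/2)q_O²). Setting ∂π_O/∂q_O = 0: 208 - 3q_O - (q_E) = 0.
Best responses: q_E = (160 - q_O)/6, q_O = (208 - q_E)/3.
Substituting one into the other gives q_E = 16 and q_O = 64.
Total output Q = 16 + 64 = 80.

80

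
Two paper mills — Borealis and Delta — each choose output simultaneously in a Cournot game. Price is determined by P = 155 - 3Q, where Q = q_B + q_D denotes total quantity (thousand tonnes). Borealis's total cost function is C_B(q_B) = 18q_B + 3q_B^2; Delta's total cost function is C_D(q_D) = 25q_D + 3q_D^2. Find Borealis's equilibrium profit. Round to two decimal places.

Borealis's profit: π_B = (155 - 3Q)q_B - (18q_B + 3q_B²). Setting ∂π_B/∂q_B = 0: 137 - 12q_B - 3(q_D) = 0.
Delta's first-order condition: 130 - 12q_D - 3(q_B) = 0.
Best responses: q_B = (137 - 3q_D)/12, q_D = (130 - 3q_B)/12.
Solving the pair: q_B = 418/45, q_D = 383/45.
Price P = 155 - 3·(89/5) = 508/5.
Borealis's profit: (508/5)·(418/45) - 18·(418/45) - 3(418/45)² = 517.7007.

517.70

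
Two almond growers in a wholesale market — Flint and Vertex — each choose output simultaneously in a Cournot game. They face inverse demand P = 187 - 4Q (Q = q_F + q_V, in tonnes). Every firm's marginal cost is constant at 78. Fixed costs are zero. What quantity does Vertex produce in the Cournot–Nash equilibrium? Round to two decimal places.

9.08

A representative firm's profit is π_i = q_i(187 - 4Q) - 78q_i.
Setting ∂π_i/∂q_i = 0 with rivals' quantities fixed: 109 - 8q_i - 4q_j = 0.
By symmetry each firm produces the same amount; substituting q_j = q_i yields q_i = 109/12.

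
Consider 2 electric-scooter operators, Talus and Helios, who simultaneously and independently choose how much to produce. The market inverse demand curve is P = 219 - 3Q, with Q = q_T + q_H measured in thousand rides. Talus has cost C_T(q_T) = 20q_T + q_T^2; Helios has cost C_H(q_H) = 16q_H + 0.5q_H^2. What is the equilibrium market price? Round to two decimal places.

103.40

Talus's profit: π_T = (219 - 3Q)q_T - (20q_T + q_T²). Setting ∂π_T/∂q_T = 0: 199 - 8q_T - 3(q_H) = 0.
Helios's profit: π_H = (219 - 3Q)q_H - (16q_H + (1/2)q_H²). Setting ∂π_H/∂q_H = 0: 203 - 7q_H - 3(q_T) = 0.
Best responses: q_T = (199 - 3q_H)/8, q_H = (203 - 3q_T)/7.
Substituting one into the other gives q_T = 784/47 and q_H = 1027/47.
Total output Q = 1811/47, so price P = 219 - 3·(1811/47) = 103.4043.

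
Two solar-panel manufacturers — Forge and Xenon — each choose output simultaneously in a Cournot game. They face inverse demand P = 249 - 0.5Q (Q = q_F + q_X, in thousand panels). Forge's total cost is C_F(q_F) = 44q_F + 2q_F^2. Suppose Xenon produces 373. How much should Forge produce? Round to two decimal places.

With the rival's output fixed at 373, Forge's profit is π_F = (249 - (1/2)·373 - (1/2)q_F)q_F - (44q_F + 2q_F²) = (125/2 - (1/2)q_F)q_F - (44q_F + 2q_F²).
∂π_F/∂q_F = 37/2 - 5q_F = 0, so q_F = 37/10.

3.70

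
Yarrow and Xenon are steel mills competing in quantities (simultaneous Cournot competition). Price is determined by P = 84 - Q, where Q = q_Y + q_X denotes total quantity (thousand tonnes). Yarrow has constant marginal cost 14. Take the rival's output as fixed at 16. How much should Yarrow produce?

27

With the rival's output fixed at 16, Yarrow's profit is π_Y = (84 - 16 - q_Y)q_Y - (14q_Y) = (68 - q_Y)q_Y - (14q_Y).
∂π_Y/∂q_Y = 54 - 2q_Y = 0, so q_Y = 27.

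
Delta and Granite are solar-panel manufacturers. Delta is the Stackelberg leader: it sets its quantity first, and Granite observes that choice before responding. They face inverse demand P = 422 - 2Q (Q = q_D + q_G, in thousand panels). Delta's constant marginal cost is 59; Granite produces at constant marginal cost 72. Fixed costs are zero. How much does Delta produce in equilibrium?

94

The follower Granite best-responds to any q_D: π_G = (422 - 2Q)q_G - 72q_G.
Follower FOC: 350 - 2q_D - 4q_G = 0, so q_G(q_D) = (350 - 2q_D)/4.
Delta substitutes q_G(q_D) into its own profit: π_D = q_D(422 - 2q_D - (350 - 2q_D)/2) - 59q_D = (247 - q_D)q_D - 59q_D.
Leader FOC: 188 - 2q_D = 0, so q_D = 94.
Then q_G = (350 - 2·94)/4 = 81/2.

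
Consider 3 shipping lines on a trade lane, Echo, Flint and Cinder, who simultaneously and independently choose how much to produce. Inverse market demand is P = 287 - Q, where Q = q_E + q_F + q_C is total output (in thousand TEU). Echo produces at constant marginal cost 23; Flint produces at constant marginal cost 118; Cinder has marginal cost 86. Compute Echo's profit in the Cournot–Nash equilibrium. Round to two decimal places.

Echo's profit: π_E = (287 - Q)q_E - (23q_E). Setting ∂π_E/∂q_E = 0: 264 - 2q_E - (q_F + q_C) = 0.
Flint's profit: π_F = (287 - Q)q_F - (118q_F). Setting ∂π_F/∂q_F = 0: 169 - 2q_F - (q_E + q_C) = 0.
Cinder's first-order condition: 201 - 2q_C - (q_E + q_F) = 0.
Adding the 3 first-order conditions: 634 − 4Q = 0, so Q = 317/2.
Back-substituting: q_E = (264 − 317/2) = 211/2, q_F = (169 − 317/2) = 21/2, q_C = (201 − 317/2) = 85/2.
Price P = 287 - 317/2 = 257/2.
Echo's profit: (257/2 - 23)·(211/2) = 11130.2500.

11130.25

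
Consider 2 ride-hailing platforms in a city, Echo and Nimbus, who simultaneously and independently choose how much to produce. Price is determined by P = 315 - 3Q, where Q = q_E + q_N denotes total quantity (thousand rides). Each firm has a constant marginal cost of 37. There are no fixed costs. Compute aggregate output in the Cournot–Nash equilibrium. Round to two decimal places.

Each firm earns π_i = (315 - 3Q)q_i - 37q_i.
First-order condition (treating rivals' output as given): 278 - 6q_i - 3q_j = 0.
With identical firms every q_j equals q_i, so q_j = q_i and 278 = 9q_i, giving q_i = 278/9.
Total output Q = 278/9 + 278/9 = 556/9.

61.78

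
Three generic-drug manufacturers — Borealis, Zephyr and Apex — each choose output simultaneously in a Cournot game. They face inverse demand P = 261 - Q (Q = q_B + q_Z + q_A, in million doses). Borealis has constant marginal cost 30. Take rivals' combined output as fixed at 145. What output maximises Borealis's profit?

43

With rivals' combined output fixed at 145, Borealis's profit is π_B = (261 - 145 - q_B)q_B - (30q_B) = (116 - q_B)q_B - (30q_B).
∂π_B/∂q_B = 86 - 2q_B = 0, so q_B = 43.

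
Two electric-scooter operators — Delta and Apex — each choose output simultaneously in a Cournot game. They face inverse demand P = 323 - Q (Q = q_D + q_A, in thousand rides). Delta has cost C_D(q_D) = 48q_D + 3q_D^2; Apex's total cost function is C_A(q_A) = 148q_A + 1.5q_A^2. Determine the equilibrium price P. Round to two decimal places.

263.38

Delta's profit: π_D = (323 - Q)q_D - (48q_D + 3q_D²). Setting ∂π_D/∂q_D = 0: 275 - 8q_D - (q_A) = 0.
Apex's first-order condition: 175 - 5q_A - (q_D) = 0.
So q_D = (275 - q_A)/8 and q_A = (175 - q_D)/5.
Solving the pair: q_D = 400/13, q_A = 375/13.
Total output Q = 775/13, so price P = 323 - 775/13 = 263.3846.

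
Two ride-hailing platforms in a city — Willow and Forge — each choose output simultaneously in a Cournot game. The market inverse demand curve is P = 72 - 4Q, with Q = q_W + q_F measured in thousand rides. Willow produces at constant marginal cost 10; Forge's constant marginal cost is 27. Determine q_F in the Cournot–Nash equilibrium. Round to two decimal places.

2.33

Willow's profit: π_W = (72 - 4Q)q_W - (10q_W). Setting ∂π_W/∂q_W = 0: 62 - 8q_W - 4(q_F) = 0.
Forge's profit: π_F = (72 - 4Q)q_F - (27q_F). Setting ∂π_F/∂q_F = 0: 45 - 8q_F - 4(q_W) = 0.
Best responses: q_W = (62 - 4q_F)/8, q_F = (45 - 4q_W)/8.
Substituting one into the other gives q_W = 79/12 and q_F = 7/3.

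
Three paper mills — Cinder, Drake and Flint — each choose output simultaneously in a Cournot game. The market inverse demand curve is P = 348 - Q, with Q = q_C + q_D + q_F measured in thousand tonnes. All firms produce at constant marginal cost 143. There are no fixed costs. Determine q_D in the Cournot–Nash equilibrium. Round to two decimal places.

Each firm earns π_i = (348 - Q)q_i - 143q_i.
Setting ∂π_i/∂q_i = 0 with rivals' quantities fixed: 205 - 2q_i - Σ_{j≠i} q_j = 0.
With identical firms every q_j equals q_i, so Σ_{j≠i} q_j = 2q_i and 205 = 4q_i, giving q_i = 205/4.

51.25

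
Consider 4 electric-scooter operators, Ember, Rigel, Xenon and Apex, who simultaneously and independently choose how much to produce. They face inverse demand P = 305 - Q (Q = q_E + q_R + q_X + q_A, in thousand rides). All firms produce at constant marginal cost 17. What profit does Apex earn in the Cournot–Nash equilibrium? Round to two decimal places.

3317.76

A representative firm's profit is π_i = q_i(305 - Q) - 17q_i.
First-order condition (treating rivals' output as given): 288 - 2q_i - Σ_{j≠i} q_j = 0.
By symmetry each firm produces the same amount; substituting Σ_{j≠i} q_j = 3q_i yields q_i = 288/5.
Price P = 305 - 1152/5 = 373/5.
Apex's profit: (373/5 - 17)·(288/5) = 3317.7600.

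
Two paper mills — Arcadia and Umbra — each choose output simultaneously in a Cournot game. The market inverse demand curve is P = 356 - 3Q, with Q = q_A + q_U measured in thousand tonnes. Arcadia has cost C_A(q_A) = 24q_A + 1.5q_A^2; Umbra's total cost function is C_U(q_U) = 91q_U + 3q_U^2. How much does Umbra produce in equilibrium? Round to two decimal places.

Arcadia's profit: π_A = (356 - 3Q)q_A - (24q_A + (3/2)q_A²). Setting ∂π_A/∂q_A = 0: 332 - 9q_A - 3(q_U) = 0.
Umbra's first-order condition: 265 - 12q_U - 3(q_A) = 0.
Rearranging gives the reaction functions q_A = (332 - 3q_U)/9 and q_U = (265 - 3q_A)/12.
Substituting one into the other gives q_A = 1063/33 and q_U = 463/33.

14.03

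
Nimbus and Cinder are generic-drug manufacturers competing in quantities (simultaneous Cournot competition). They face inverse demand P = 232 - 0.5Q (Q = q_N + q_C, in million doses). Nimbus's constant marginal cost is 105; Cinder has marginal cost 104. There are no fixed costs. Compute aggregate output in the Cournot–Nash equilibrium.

170

Nimbus's profit: π_N = (232 - 0.5Q)q_N - (105q_N). Setting ∂π_N/∂q_N = 0: 127 - q_N - (1/2)(q_C) = 0.
Cinder's profit: π_C = (232 - 0.5Q)q_C - (104q_C). Setting ∂π_C/∂q_C = 0: 128 - q_C - (1/2)(q_N) = 0.
Rearranging gives the reaction functions q_N = (127 - (1/2)q_C) and q_C = (128 - (1/2)q_N).
Substituting one into the other gives q_N = 84 and q_C = 86.
Total output Q = 84 + 86 = 170.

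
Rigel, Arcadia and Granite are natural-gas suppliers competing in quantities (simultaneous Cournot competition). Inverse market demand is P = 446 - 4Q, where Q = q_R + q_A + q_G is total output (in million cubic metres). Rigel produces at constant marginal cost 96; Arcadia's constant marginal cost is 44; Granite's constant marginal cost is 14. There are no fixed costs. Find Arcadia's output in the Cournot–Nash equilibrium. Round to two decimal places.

Rigel's profit: π_R = (446 - 4Q)q_R - (96q_R). Setting ∂π_R/∂q_R = 0: 350 - 8q_R - 4(q_A + q_G) = 0.
Arcadia's profit: π_A = (446 - 4Q)q_A - (44q_A). Setting ∂π_A/∂q_A = 0: 402 - 8q_A - 4(q_R + q_G) = 0.
Granite's profit: π_G = (446 - 4Q)q_G - (14q_G). Setting ∂π_G/∂q_G = 0: 432 - 8q_G - 4(q_R + q_A) = 0.
Adding the 3 conditions: 1184 − 8Q − 8Q = 0, i.e. Q = 74.
Back-substituting: q_R = (350 − 296)/4 = 27/2, q_A = (402 − 296)/4 = 53/2, q_G = (432 − 296)/4 = 34.

26.50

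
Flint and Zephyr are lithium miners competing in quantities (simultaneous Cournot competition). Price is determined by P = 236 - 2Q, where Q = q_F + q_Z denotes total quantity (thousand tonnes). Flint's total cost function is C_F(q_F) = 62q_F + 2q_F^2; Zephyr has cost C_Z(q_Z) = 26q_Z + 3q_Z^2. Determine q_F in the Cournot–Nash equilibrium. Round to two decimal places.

17.37

Flint's profit: π_F = (236 - 2Q)q_F - (62q_F + 2q_F²). Setting ∂π_F/∂q_F = 0: 174 - 8q_F - 2(q_Z) = 0.
Zephyr's profit: π_Z = (236 - 2Q)q_Z - (26q_Z + 3q_Z²). Setting ∂π_Z/∂q_Z = 0: 210 - 10q_Z - 2(q_F) = 0.
Best responses: q_F = (174 - 2q_Z)/8, q_Z = (210 - 2q_F)/10.
Solving the pair: q_F = 330/19, q_Z = 333/19.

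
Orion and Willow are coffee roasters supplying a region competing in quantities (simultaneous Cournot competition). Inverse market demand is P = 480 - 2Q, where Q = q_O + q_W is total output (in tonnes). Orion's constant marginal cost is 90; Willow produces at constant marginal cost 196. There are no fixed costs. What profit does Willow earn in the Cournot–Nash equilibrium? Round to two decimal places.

Orion's profit: π_O = (480 - 2Q)q_O - (90q_O). Setting ∂π_O/∂q_O = 0: 390 - 4q_O - 2(q_W) = 0.
Willow's profit: π_W = (480 - 2Q)q_W - (196q_W). Setting ∂π_W/∂q_W = 0: 284 - 4q_W - 2(q_O) = 0.
Rearranging gives the reaction functions q_O = (390 - 2q_W)/4 and q_W = (284 - 2q_O)/4.
Substituting one into the other gives q_O = 248/3 and q_W = 89/3.
Price P = 480 - 2·(337/3) = 766/3.
Willow's profit: (766/3 - 196)·(89/3) = 1760.2222.

1760.22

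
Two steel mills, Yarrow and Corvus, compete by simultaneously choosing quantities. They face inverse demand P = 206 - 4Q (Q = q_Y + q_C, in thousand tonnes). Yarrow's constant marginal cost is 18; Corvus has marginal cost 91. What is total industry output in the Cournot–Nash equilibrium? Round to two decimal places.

Yarrow's profit: π_Y = (206 - 4Q)q_Y - (18q_Y). Setting ∂π_Y/∂q_Y = 0: 188 - 8q_Y - 4(q_C) = 0.
Corvus's profit: π_C = (206 - 4Q)q_C - (91q_C). Setting ∂π_C/∂q_C = 0: 115 - 8q_C - 4(q_Y) = 0.
So q_Y = (188 - 4q_C)/8 and q_C = (115 - 4q_Y)/8.
Substituting one into the other gives q_Y = 87/4 and q_C = 7/2.
Total output Q = 87/4 + 7/2 = 101/4.

25.25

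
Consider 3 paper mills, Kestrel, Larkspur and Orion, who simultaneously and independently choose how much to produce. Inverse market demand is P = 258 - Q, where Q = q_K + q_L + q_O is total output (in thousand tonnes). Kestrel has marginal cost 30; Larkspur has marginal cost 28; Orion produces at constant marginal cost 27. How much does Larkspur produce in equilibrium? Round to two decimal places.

Kestrel's profit: π_K = (258 - Q)q_K - (30q_K). Setting ∂π_K/∂q_K = 0: 228 - 2q_K - (q_L + q_O) = 0.
Larkspur's first-order condition: 230 - 2q_L - (q_K + q_O) = 0.
Orion's profit: π_O = (258 - Q)q_O - (27q_O). Setting ∂π_O/∂q_O = 0: 231 - 2q_O - (q_K + q_L) = 0.
Adding the 3 first-order conditions: 689 − 4Q = 0, so Q = 689/4.
Back-substituting: q_K = (228 − 689/4) = 223/4, q_L = (230 − 689/4) = 231/4, q_O = (231 − 689/4) = 235/4.

57.75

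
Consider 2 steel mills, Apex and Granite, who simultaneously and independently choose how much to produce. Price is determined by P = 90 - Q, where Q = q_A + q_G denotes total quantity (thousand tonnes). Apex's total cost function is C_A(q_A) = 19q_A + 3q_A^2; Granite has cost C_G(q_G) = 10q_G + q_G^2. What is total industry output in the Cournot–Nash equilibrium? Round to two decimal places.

24.94

Apex's profit: π_A = (90 - Q)q_A - (19q_A + 3q_A²). Setting ∂π_A/∂q_A = 0: 71 - 8q_A - (q_G) = 0.
Granite's first-order condition: 80 - 4q_G - (q_A) = 0.
Rearranging gives the reaction functions q_A = (71 - q_G)/8 and q_G = (80 - q_A)/4.
Solving the pair: q_A = 204/31, q_G = 569/31.
Total output Q = 204/31 + 569/31 = 773/31.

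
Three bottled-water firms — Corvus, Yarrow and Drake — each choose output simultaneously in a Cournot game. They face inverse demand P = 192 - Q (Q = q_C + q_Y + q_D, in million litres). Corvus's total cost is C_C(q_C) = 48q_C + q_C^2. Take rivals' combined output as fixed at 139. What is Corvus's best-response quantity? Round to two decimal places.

With rivals' combined output fixed at 139, Corvus's profit is π_C = (192 - 139 - q_C)q_C - (48q_C + q_C²) = (53 - q_C)q_C - (48q_C + q_C²).
∂π_C/∂q_C = 5 - 4q_C = 0, so q_C = 5/4.

1.25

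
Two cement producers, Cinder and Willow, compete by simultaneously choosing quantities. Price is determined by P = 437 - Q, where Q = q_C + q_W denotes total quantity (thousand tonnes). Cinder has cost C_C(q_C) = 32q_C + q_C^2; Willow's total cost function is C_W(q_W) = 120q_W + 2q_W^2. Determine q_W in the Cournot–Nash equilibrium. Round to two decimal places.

37.52

Cinder's profit: π_C = (437 - Q)q_C - (32q_C + q_C²). Setting ∂π_C/∂q_C = 0: 405 - 4q_C - (q_W) = 0.
Willow's first-order condition: 317 - 6q_W - (q_C) = 0.
So q_C = (405 - q_W)/4 and q_W = (317 - q_C)/6.
Solving the pair: q_C = 91.8696, q_W = 863/23.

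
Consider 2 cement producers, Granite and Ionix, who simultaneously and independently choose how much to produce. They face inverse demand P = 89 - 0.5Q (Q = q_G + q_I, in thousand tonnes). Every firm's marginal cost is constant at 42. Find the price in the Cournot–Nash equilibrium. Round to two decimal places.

Each firm earns π_i = (89 - 0.5Q)q_i - 42q_i.
First-order condition (treating rivals' output as given): 47 - q_i - (1/2)q_j = 0.
By symmetry each firm produces the same amount; substituting q_j = q_i yields q_i = 47/(3/2) = 94/3.
Total output Q = 188/3, so price P = 89 - (1/2)·(188/3) = 173/3.

57.67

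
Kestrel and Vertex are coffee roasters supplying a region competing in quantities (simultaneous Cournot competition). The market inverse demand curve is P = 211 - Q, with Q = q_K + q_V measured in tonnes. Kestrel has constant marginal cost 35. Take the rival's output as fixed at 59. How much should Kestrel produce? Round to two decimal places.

58.50

With the rival's output fixed at 59, Kestrel's profit is π_K = (211 - 59 - q_K)q_K - (35q_K) = (152 - q_K)q_K - (35q_K).
∂π_K/∂q_K = 117 - 2q_K = 0, so q_K = 117/2.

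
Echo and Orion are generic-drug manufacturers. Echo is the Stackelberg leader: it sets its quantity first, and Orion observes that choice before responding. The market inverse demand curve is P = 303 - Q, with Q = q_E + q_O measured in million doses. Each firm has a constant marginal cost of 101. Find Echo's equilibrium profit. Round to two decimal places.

5100.50

Solve by backward induction. Given q_E, the follower Orion maximises π_O = (303 - q_E - q_O)q_O - 101q_O.
∂π_O/∂q_O = 202 - q_E - 2q_O = 0 gives the reaction function q_O = (202 - q_E)/2.
The leader anticipates this reaction. Substituting into P = 303 - Q gives P = 202 - (1/2)q_E, so π_E = (202 - (1/2)q_E)q_E - 101q_E.
The leader's first-order condition 101 - q_E = 0 yields q_E = 101.
Then q_O = (202 - 101)/2 = 101/2.
Price P = 303 - 303/2 = 303/2.
Echo's profit: (303/2 - 101)·101 = 5100.5000.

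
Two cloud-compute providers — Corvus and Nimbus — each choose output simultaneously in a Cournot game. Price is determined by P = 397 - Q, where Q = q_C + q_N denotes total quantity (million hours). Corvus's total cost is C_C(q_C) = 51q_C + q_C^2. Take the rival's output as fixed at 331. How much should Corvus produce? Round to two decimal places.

With the rival's output fixed at 331, Corvus's profit is π_C = (397 - 331 - q_C)q_C - (51q_C + q_C²) = (66 - q_C)q_C - (51q_C + q_C²).
∂π_C/∂q_C = 15 - 4q_C = 0, so q_C = 15/4.

3.75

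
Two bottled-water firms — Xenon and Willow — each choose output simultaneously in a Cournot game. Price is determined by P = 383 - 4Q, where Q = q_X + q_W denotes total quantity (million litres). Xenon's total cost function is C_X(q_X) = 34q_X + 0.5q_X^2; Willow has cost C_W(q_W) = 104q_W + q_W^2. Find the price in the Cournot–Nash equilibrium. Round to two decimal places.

194.41

Xenon's profit: π_X = (383 - 4Q)q_X - (34q_X + (1/2)q_X²). Setting ∂π_X/∂q_X = 0: 349 - 9q_X - 4(q_W) = 0.
Willow's first-order condition: 279 - 10q_W - 4(q_X) = 0.
Rearranging gives the reaction functions q_X = (349 - 4q_W)/9 and q_W = (279 - 4q_X)/10.
Substituting one into the other gives q_X = 1187/37 and q_W = 1115/74.
Total output Q = 47.1486, so price P = 383 - 4·47.1486 = 194.4054.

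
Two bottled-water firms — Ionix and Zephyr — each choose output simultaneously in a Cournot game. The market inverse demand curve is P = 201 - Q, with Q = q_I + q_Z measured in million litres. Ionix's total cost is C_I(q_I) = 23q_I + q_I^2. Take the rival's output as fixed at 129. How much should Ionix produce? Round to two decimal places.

12.25

With the rival's output fixed at 129, Ionix's profit is π_I = (201 - 129 - q_I)q_I - (23q_I + q_I²) = (72 - q_I)q_I - (23q_I + q_I²).
∂π_I/∂q_I = 49 - 4q_I = 0, so q_I = 49/4.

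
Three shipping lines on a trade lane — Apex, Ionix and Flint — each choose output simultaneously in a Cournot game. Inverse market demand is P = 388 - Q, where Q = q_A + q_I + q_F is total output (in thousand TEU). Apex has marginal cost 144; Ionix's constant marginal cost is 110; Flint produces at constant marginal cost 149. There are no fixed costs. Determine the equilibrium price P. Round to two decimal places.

Apex's profit: π_A = (388 - Q)q_A - (144q_A). Setting ∂π_A/∂q_A = 0: 244 - 2q_A - (q_I + q_F) = 0.
Ionix's first-order condition: 278 - 2q_I - (q_A + q_F) = 0.
Flint's profit: π_F = (388 - Q)q_F - (149q_F). Setting ∂π_F/∂q_F = 0: 239 - 2q_F - (q_A + q_I) = 0.
Adding the 3 conditions: 761 − 2Q − 2Q = 0, i.e. Q = 761/4.
Back-substituting: q_A = (244 − 761/4) = 215/4, q_I = (278 − 761/4) = 351/4, q_F = (239 − 761/4) = 195/4.
Total output Q = 761/4, so price P = 388 - 761/4 = 791/4.

197.75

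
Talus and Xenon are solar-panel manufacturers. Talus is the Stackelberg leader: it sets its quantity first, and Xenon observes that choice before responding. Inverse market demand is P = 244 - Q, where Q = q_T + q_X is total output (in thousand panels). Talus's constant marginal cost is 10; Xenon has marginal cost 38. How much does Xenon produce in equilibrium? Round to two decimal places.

Solve by backward induction. Given q_T, the follower Xenon maximises π_X = (244 - q_T - q_X)q_X - 38q_X.
Follower FOC: 206 - q_T - 2q_X = 0, so q_X(q_T) = (206 - q_T)/2.
Talus substitutes q_X(q_T) into its own profit: π_T = q_T(244 - q_T - (206 - q_T)/2) - 10q_T = (141 - (1/2)q_T)q_T - 10q_T.
Maximising: ∂π_T/∂q_T = 131 - q_T = 0, giving q_T = 131.
Then q_X = (206 - 131)/2 = 75/2.

37.50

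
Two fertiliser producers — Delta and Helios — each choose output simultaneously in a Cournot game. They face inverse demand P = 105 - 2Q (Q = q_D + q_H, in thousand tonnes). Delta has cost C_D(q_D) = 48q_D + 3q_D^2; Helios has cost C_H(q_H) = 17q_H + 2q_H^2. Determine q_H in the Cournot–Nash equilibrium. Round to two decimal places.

10.08

Delta's profit: π_D = (105 - 2Q)q_D - (48q_D + 3q_D²). Setting ∂π_D/∂q_D = 0: 57 - 10q_D - 2(q_H) = 0.
Helios's first-order condition: 88 - 8q_H - 2(q_D) = 0.
Rearranging gives the reaction functions q_D = (57 - 2q_H)/10 and q_H = (88 - 2q_D)/8.
Solving the pair: q_D = 70/19, q_H = 383/38.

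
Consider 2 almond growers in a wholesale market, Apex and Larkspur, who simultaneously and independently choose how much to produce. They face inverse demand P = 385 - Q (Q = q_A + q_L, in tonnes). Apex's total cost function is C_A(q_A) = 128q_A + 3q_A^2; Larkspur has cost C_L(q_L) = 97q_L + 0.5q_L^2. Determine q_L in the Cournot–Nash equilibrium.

Apex's profit: π_A = (385 - Q)q_A - (128q_A + 3q_A²). Setting ∂π_A/∂q_A = 0: 257 - 8q_A - (q_L) = 0.
Larkspur's profit: π_L = (385 - Q)q_L - (97q_L + (1/2)q_L²). Setting ∂π_L/∂q_L = 0: 288 - 3q_L - (q_A) = 0.
So q_A = (257 - q_L)/8 and q_L = (288 - q_A)/3.
Solving the pair: q_A = 21, q_L = 89.

89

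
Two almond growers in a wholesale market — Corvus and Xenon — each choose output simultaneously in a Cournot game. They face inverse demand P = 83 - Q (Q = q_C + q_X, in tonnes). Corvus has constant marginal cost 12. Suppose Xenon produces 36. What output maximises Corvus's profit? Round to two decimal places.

With the rival's output fixed at 36, Corvus's profit is π_C = (83 - 36 - q_C)q_C - (12q_C) = (47 - q_C)q_C - (12q_C).
∂π_C/∂q_C = 35 - 2q_C = 0, so q_C = 35/2.

17.50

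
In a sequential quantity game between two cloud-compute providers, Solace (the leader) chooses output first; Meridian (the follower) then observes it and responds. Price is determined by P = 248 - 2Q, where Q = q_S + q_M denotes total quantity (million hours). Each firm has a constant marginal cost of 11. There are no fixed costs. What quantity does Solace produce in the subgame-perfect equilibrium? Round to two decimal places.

59.25

The follower Meridian best-responds to any q_S: π_M = (248 - 2Q)q_M - 11q_M.
Setting the follower's marginal profit to zero, 237 - 2q_S - 4q_M = 0, i.e. q_M = (237 - 2q_S)/4.
Solace substitutes q_M(q_S) into its own profit: π_S = q_S(248 - 2q_S - (237 - 2q_S)/2) - 11q_S = (259/2 - q_S)q_S - 11q_S.
Leader FOC: 237/2 - 2q_S = 0, so q_S = 237/4.
Then q_M = (237 - 2·(237/4))/4 = 237/8.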